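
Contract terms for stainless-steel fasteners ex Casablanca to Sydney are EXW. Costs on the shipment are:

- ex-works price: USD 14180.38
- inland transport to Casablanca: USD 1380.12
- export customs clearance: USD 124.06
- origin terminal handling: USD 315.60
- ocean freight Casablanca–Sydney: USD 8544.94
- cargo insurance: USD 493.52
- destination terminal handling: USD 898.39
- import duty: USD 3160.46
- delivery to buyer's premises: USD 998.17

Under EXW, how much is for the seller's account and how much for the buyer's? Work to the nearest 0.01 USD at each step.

EXW: the seller makes goods available at their premises; the buyer bears all onward costs.
Seller's account: goods 14180.38 = 14180.38
Buyer's account: inland to port 1380.12 + export clearance 124.06 + origin terminal 315.60 + freight 8544.94 + insurance 493.52 + destination terminal 898.39 + duty 3160.46 + delivery 998.17 = 15915.26

Seller: USD 14180.38; buyer: USD 15915.26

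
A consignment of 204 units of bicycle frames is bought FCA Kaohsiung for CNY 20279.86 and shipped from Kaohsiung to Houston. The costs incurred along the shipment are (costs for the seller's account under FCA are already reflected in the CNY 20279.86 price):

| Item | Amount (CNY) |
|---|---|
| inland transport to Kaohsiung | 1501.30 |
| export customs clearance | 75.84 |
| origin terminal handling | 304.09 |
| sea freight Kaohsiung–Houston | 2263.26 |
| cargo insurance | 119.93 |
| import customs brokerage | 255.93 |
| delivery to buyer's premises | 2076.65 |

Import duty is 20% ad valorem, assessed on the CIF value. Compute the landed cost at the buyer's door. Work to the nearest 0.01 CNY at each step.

Total landed cost: CNY 29893.15

FCA: the seller delivers export-cleared goods to the carrier; the buyer bears costs from that point.
Already in the invoice (seller's account under FCA): inland to port, export clearance — exclude.
CIF value = FCA price + origin terminal + freight + insurance = 20279.86 + 304.09 + 2263.26 + 119.93 = 22967.14
Import duty = 22967.14 × 20% = 4593.43
Buyer bears: origin terminal 304.09 + freight 2263.26 + insurance 119.93 + brokerage 255.93 + delivery 2076.65 + duty 4593.43 = 9613.29
Landed cost = invoice 20279.86 + 9613.29 = 29893.15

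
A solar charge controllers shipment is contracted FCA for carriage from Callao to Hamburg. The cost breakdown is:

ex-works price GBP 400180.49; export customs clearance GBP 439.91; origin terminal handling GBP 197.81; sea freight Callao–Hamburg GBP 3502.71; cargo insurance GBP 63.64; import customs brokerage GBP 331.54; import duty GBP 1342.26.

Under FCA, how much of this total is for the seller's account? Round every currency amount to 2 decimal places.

Seller's account: GBP 400620.40

FCA: the seller delivers export-cleared goods to the carrier; the buyer bears costs from that point.
Seller's account: goods 400180.49 + export clearance 439.91 = 400620.40
Buyer's account: origin terminal 197.81 + freight 3502.71 + insurance 63.64 + brokerage 331.54 + duty 1342.26 = 5437.96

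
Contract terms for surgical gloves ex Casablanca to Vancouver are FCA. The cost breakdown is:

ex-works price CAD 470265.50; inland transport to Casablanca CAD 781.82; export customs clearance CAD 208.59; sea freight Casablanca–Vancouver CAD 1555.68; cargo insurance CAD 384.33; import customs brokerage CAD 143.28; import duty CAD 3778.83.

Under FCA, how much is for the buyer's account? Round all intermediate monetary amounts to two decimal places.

FCA: the seller delivers export-cleared goods to the carrier; the buyer bears costs from that point.
Seller's account: goods 470265.50 + inland to port 781.82 + export clearance 208.59 = 471255.91
Buyer's account: freight 1555.68 + insurance 384.33 + brokerage 143.28 + duty 3778.83 = 5862.12

Buyer's account: CAD 5862.12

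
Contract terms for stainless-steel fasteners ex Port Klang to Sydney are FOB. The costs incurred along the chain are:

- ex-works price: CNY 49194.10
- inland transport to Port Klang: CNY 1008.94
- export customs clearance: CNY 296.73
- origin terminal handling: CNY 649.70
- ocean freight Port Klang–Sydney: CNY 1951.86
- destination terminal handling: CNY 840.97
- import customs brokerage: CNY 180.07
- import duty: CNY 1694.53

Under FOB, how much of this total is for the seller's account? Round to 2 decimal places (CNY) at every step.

Seller's account: CNY 51149.47

FOB: the seller bears costs until goods are on board at the origin port; the buyer bears freight, insurance and all costs thereafter.
Seller's account: goods 49194.10 + inland to port 1008.94 + export clearance 296.73 + origin terminal 649.70 = 51149.47
Buyer's account: freight 1951.86 + destination terminal 840.97 + brokerage 180.07 + duty 1694.53 = 4667.43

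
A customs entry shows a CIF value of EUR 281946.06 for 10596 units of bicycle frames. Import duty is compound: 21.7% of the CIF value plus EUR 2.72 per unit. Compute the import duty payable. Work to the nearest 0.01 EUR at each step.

Import duty: EUR 90003.42

Ad valorem component: 281946.06 × 21.7% = 61182.30
Specific component: 10596 × 2.72 = 28821.12
Import duty = 61182.30 + 28821.12 = 90003.42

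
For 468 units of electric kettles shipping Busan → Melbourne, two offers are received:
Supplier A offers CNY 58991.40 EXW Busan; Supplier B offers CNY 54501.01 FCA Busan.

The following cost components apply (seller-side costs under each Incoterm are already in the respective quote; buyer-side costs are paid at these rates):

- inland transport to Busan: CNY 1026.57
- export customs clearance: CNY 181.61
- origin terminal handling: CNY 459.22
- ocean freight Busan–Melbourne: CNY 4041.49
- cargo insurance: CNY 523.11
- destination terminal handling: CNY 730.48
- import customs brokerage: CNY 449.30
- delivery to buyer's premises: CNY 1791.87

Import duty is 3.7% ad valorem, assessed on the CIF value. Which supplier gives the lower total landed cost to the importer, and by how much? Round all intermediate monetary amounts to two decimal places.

Supplier A (EXW):
CIF value = EXW price + inland to port + export clearance + origin terminal + freight + insurance = 58991.40 + 1026.57 + 181.61 + 459.22 + 4041.49 + 523.11 = 65223.40
Import duty = 65223.40 × 3.7% = 2413.27
Buyer bears (A): 1026.57 + 181.61 + 459.22 + 4041.49 + 523.11 + 730.48 + 449.30 + 1791.87 = 9203.65
Landed cost (A) = invoice 58991.40 + 9203.65 + duty 2413.27 = 70608.32
Supplier B (FCA):
CIF value = FCA price + origin terminal + freight + insurance = 54501.01 + 459.22 + 4041.49 + 523.11 = 59524.83
Import duty = 59524.83 × 3.7% = 2202.42
Buyer bears (B): 459.22 + 4041.49 + 523.11 + 730.48 + 449.30 + 1791.87 = 7995.47
Landed cost (B) = invoice 54501.01 + 7995.47 + duty 2202.42 = 64698.90
Difference = |70608.32 − 64698.90| = 5909.42

Supplier B is cheaper by CNY 5909.42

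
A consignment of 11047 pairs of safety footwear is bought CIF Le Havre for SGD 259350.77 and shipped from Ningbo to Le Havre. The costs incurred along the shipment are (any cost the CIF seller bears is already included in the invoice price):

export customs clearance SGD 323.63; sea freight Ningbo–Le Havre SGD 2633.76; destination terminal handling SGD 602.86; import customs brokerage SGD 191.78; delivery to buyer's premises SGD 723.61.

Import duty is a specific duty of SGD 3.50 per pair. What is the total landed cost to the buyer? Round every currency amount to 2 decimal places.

Total landed cost: SGD 299533.52

CIF: the seller pays costs through ocean freight and marine insurance to the destination port.
Already in the invoice (seller's account under CIF): export clearance, freight — exclude.
The CIF price already equals the CIF value: 259350.77
Import duty = 11047 × 3.50 = 38664.50
Buyer bears: destination terminal 602.86 + brokerage 191.78 + delivery 723.61 + duty 38664.50 = 40182.75
Landed cost = invoice 259350.77 + 40182.75 = 299533.52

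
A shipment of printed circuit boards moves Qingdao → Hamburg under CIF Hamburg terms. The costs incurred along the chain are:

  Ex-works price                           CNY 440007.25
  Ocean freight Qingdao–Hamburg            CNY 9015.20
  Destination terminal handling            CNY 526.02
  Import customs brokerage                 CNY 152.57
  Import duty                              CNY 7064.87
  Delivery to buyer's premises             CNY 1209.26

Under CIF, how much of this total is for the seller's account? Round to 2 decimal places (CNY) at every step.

CIF: the seller pays costs through ocean freight and marine insurance to the destination port.
Seller's account: goods 440007.25 + freight 9015.20 = 449022.45
Buyer's account: destination terminal 526.02 + brokerage 152.57 + duty 7064.87 + delivery 1209.26 = 8952.72

Seller's account: CNY 449022.45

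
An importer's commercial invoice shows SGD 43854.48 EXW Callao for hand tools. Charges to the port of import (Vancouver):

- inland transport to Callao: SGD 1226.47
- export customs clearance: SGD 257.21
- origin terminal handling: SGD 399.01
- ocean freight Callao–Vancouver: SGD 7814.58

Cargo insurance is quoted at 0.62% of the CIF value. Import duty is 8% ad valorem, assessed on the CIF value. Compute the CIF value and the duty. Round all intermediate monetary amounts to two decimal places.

CIF value: SGD 53885.84; import duty: SGD 4310.87

Let C be the CIF value. C = EXW price + pre-shipment costs + freight + 0.62% × C
C − 0.62% × C = 43854.48 + 1226.47 + 257.21 + 399.01 + 7814.58
0.9938 × C = 53551.75
C = 53551.75 / 0.9938 = 53885.84
Insurance premium = 0.62% × 53885.84 = 334.09
Import duty = 53885.84 × 8% = 4310.87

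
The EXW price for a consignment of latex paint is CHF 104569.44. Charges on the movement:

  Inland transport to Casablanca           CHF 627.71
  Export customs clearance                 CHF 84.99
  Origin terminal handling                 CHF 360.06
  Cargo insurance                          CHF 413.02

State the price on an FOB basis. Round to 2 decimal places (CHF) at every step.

FOB price: CHF 105642.20

Not relevant to the conversion: insurance — on the buyer under both terms; not part of either seller's price.
From EXW to FOB, the seller additionally bears: inland to port, export clearance, origin terminal.
FOB price = 104569.44 + 627.71 + 84.99 + 360.06 = 105642.20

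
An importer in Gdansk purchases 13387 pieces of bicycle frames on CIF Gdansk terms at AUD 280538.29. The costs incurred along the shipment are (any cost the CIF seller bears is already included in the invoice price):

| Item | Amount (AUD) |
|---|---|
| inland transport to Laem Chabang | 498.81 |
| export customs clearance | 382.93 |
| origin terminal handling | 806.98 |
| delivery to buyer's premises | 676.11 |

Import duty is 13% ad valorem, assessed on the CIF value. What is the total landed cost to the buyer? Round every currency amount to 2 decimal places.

Total landed cost: AUD 317684.38

CIF: the seller pays costs through ocean freight and marine insurance to the destination port.
Already in the invoice (seller's account under CIF): inland to port, export clearance, origin terminal — exclude.
The CIF price already equals the CIF value: 280538.29
Import duty = 280538.29 × 13% = 36469.98
Buyer bears: delivery 676.11 + duty 36469.98 = 37146.09
Landed cost = invoice 280538.29 + 37146.09 = 317684.38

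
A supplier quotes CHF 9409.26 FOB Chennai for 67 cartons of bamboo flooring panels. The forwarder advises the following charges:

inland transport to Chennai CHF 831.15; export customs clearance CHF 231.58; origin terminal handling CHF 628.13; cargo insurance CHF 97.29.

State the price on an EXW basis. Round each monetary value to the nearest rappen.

Not relevant to the conversion: insurance — on the buyer under both terms; not part of either seller's price.
From FOB to EXW, the seller no longer bears: inland to port, export clearance, origin terminal.
EXW price = 9409.26 − 831.15 − 231.58 − 628.13 = 7718.40

EXW price: CHF 7718.40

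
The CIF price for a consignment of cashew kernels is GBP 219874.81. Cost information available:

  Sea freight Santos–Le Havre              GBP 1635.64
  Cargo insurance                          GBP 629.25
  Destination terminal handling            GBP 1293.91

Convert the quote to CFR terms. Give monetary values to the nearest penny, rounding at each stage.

Not relevant to the conversion: freight — on the seller under both CIF and CFR; already in the CIF price and stays in the CFR price. destination terminal — on the buyer under both terms; not part of either seller's price.
From CIF to CFR, the seller no longer bears: insurance.
CFR price = 219874.81 − 629.25 = 219245.56

CFR price: GBP 219245.56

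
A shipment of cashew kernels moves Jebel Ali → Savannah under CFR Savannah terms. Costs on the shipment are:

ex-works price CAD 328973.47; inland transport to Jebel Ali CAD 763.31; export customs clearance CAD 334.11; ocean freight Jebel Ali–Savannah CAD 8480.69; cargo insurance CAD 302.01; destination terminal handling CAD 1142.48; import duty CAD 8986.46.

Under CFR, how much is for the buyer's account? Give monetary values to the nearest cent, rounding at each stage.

Buyer's account: CAD 10430.95

CFR: the seller pays costs through ocean freight to the destination port, but not insurance.
Seller's account: goods 328973.47 + inland to port 763.31 + export clearance 334.11 + freight 8480.69 = 338551.58
Buyer's account: insurance 302.01 + destination terminal 1142.48 + duty 8986.46 = 10430.95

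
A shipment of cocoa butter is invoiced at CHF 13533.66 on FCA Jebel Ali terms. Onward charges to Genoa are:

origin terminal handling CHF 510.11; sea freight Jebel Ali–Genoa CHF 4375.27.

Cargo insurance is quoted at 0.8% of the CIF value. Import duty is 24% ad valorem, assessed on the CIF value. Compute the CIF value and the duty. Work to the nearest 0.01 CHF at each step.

CIF value: CHF 18567.58; import duty: CHF 4456.22

Let C be the CIF value. C = FCA price + pre-shipment costs + freight + 0.8% × C
C − 0.8% × C = 13533.66 + 510.11 + 4375.27
0.992 × C = 18419.04
C = 18419.04 / 0.992 = 18567.58
Insurance premium = 0.8% × 18567.58 = 148.54
Import duty = 18567.58 × 24% = 4456.22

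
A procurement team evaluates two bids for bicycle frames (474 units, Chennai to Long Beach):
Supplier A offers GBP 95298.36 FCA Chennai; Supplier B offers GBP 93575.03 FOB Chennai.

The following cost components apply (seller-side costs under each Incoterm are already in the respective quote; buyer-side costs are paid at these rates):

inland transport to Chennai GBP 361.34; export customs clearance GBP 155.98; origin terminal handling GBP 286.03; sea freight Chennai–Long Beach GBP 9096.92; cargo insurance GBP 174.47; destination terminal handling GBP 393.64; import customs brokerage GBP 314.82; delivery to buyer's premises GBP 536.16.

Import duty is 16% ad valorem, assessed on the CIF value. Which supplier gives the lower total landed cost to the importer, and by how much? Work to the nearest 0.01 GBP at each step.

Supplier A (FCA):
CIF value = FCA price + origin terminal + freight + insurance = 95298.36 + 286.03 + 9096.92 + 174.47 = 104855.78
Import duty = 104855.78 × 16% = 16776.92
Buyer bears (A): 286.03 + 9096.92 + 174.47 + 393.64 + 314.82 + 536.16 = 10802.04
Landed cost (A) = invoice 95298.36 + 10802.04 + duty 16776.92 = 122877.32
Supplier B (FOB):
CIF value = FOB price + freight + insurance = 93575.03 + 9096.92 + 174.47 = 102846.42
Import duty = 102846.42 × 16% = 16455.43
Buyer bears (B): 9096.92 + 174.47 + 393.64 + 314.82 + 536.16 = 10516.01
Landed cost (B) = invoice 93575.03 + 10516.01 + duty 16455.43 = 120546.47
Difference = |122877.32 − 120546.47| = 2330.85

Supplier B is cheaper by GBP 2330.85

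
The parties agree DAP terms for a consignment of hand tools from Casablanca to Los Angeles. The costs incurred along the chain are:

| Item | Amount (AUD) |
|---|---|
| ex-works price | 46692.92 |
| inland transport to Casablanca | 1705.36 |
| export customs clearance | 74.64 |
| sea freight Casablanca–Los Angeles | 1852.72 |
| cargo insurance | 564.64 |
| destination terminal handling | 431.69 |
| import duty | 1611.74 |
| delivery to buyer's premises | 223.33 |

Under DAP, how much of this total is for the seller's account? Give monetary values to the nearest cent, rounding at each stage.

Seller's account: AUD 51545.30

DAP: the seller bears all costs to the named destination except import duty and clearance.
Seller's account: goods 46692.92 + inland to port 1705.36 + export clearance 74.64 + freight 1852.72 + insurance 564.64 + destination terminal 431.69 + delivery 223.33 = 51545.30
Buyer's account: duty 1611.74 = 1611.74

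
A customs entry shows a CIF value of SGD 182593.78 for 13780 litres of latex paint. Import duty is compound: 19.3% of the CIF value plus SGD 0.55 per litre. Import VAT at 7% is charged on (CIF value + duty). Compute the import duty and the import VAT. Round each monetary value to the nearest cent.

Ad valorem component: 182593.78 × 19.3% = 35240.60
Specific component: 13780 × 0.55 = 7579.00
Import duty = 35240.60 + 7579.00 = 42819.60
VAT base = CIF + duty = 182593.78 + 42819.60 = 225413.38
Import VAT = 225413.38 × 7% = 15778.94

Import duty: SGD 42819.60; import VAT: SGD 15778.94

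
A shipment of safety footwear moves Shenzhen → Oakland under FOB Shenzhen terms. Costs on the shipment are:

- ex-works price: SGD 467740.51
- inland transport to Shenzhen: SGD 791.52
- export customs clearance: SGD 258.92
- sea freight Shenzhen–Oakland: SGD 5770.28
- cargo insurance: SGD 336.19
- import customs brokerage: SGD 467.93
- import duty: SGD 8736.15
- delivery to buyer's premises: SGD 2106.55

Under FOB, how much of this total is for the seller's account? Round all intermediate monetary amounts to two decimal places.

Seller's account: SGD 468790.95

FOB: the seller bears costs until goods are on board at the origin port; the buyer bears freight, insurance and all costs thereafter.
Seller's account: goods 467740.51 + inland to port 791.52 + export clearance 258.92 = 468790.95
Buyer's account: freight 5770.28 + insurance 336.19 + brokerage 467.93 + duty 8736.15 + delivery 2106.55 = 17417.10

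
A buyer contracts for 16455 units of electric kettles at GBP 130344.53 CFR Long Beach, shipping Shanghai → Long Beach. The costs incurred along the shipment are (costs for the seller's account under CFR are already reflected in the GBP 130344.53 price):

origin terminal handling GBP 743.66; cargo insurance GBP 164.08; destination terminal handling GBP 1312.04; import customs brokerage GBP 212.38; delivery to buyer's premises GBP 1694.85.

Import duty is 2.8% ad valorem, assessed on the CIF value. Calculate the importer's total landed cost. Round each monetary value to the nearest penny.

Total landed cost: GBP 137382.12

CFR: the seller pays costs through ocean freight to the destination port, but not insurance.
Already in the invoice (seller's account under CFR): origin terminal — exclude.
CIF value = CFR price + insurance = 130344.53 + 164.08 = 130508.61
Import duty = 130508.61 × 2.8% = 3654.24
Buyer bears: insurance 164.08 + destination terminal 1312.04 + brokerage 212.38 + delivery 1694.85 + duty 3654.24 = 7037.59
Landed cost = invoice 130344.53 + 7037.59 = 137382.12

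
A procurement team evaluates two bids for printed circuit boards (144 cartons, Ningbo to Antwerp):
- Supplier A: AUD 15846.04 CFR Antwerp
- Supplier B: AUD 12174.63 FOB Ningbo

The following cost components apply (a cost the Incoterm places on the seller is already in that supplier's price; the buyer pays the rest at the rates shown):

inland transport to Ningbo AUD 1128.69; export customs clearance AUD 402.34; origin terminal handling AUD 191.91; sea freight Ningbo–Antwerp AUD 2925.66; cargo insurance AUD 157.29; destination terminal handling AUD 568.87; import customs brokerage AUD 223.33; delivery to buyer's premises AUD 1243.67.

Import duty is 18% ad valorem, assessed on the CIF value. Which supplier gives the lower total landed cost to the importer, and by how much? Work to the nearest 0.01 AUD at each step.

Supplier B is cheaper by AUD 879.99

Supplier A (CFR):
CIF value = CFR price + insurance = 15846.04 + 157.29 = 16003.33
Import duty = 16003.33 × 18% = 2880.60
Buyer bears (A): 157.29 + 568.87 + 223.33 + 1243.67 = 2193.16
Landed cost (A) = invoice 15846.04 + 2193.16 + duty 2880.60 = 20919.80
Supplier B (FOB):
CIF value = FOB price + freight + insurance = 12174.63 + 2925.66 + 157.29 = 15257.58
Import duty = 15257.58 × 18% = 2746.36
Buyer bears (B): 2925.66 + 157.29 + 568.87 + 223.33 + 1243.67 = 5118.82
Landed cost (B) = invoice 12174.63 + 5118.82 + duty 2746.36 = 20039.81
Difference = |20919.80 − 20039.81| = 879.99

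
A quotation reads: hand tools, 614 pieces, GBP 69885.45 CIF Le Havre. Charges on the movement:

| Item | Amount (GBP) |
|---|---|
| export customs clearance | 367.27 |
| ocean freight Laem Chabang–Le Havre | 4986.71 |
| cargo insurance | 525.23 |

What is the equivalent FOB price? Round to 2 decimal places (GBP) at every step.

FOB price: GBP 64373.51

Not relevant to the conversion: export clearance — on the seller under both CIF and FOB; already in the CIF price and stays in the FOB price.
From CIF to FOB, the seller no longer bears: freight, insurance.
FOB price = 69885.45 − 4986.71 − 525.23 = 64373.51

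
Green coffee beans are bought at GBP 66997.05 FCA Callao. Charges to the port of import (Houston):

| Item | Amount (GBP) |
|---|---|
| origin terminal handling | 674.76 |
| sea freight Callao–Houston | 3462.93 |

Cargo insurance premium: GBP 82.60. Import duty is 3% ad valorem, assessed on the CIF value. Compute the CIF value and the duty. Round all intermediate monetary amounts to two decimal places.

CIF = FCA price + pre-shipment costs + freight + insurance
CIF = 66997.05 + 674.76 + 3462.93 + 82.60 = 71217.34
Import duty = 71217.34 × 3% = 2136.52

CIF value: GBP 71217.34; import duty: GBP 2136.52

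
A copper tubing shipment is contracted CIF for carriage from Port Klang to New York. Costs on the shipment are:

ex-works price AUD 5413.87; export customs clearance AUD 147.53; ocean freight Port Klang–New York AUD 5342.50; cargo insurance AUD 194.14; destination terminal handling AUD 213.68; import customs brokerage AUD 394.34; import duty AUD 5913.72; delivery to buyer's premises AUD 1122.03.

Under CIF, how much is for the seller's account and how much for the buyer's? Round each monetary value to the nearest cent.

CIF: the seller pays costs through ocean freight and marine insurance to the destination port.
Seller's account: goods 5413.87 + export clearance 147.53 + freight 5342.50 + insurance 194.14 = 11098.04
Buyer's account: destination terminal 213.68 + brokerage 394.34 + duty 5913.72 + delivery 1122.03 = 7643.77

Seller: AUD 11098.04; buyer: AUD 7643.77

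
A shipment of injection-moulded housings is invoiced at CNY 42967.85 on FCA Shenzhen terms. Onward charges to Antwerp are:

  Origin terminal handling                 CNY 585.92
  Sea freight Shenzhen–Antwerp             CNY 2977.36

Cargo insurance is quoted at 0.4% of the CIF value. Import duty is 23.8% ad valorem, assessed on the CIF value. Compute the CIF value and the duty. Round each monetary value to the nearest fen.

Let C be the CIF value. C = FCA price + pre-shipment costs + freight + 0.4% × C
C − 0.4% × C = 42967.85 + 585.92 + 2977.36
0.996 × C = 46531.13
C = 46531.13 / 0.996 = 46718.00
Insurance premium = 0.4% × 46718.00 = 186.87
Import duty = 46718.00 × 23.8% = 11118.88

CIF value: CNY 46718.00; import duty: CNY 11118.88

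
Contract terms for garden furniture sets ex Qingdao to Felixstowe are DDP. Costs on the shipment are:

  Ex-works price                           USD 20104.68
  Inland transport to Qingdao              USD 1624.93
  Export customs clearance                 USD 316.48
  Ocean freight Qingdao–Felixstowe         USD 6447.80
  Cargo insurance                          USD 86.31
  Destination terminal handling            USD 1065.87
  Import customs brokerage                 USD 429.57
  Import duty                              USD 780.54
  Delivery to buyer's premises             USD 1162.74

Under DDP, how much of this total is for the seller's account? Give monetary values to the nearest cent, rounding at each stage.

DDP: the seller bears all costs including import duty.
Seller's account: goods 20104.68 + inland to port 1624.93 + export clearance 316.48 + freight 6447.80 + insurance 86.31 + destination terminal 1065.87 + brokerage 429.57 + duty 780.54 + delivery 1162.74 = 32018.92
Buyer's account: 0.00

Seller's account: USD 32018.92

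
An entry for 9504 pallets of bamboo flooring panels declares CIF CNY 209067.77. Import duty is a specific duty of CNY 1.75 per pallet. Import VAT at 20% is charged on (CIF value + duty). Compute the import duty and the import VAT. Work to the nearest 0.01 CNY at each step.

Import duty: CNY 16632.00; import VAT: CNY 45139.95

Import duty = 9504 × 1.75 = 16632.00
VAT base = CIF + duty = 209067.77 + 16632.00 = 225699.77
Import VAT = 225699.77 × 20% = 45139.95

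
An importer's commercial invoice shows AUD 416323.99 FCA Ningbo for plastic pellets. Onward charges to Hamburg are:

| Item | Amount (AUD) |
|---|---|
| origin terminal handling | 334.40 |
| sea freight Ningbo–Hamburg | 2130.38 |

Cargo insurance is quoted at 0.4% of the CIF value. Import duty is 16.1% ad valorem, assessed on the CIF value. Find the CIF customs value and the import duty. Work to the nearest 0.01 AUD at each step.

CIF value: AUD 420470.65; import duty: AUD 67695.77

Let C be the CIF value. C = FCA price + pre-shipment costs + freight + 0.4% × C
C − 0.4% × C = 416323.99 + 334.40 + 2130.38
0.996 × C = 418788.77
C = 418788.77 / 0.996 = 420470.65
Insurance premium = 0.4% × 420470.65 = 1681.88
Import duty = 420470.65 × 16.1% = 67695.77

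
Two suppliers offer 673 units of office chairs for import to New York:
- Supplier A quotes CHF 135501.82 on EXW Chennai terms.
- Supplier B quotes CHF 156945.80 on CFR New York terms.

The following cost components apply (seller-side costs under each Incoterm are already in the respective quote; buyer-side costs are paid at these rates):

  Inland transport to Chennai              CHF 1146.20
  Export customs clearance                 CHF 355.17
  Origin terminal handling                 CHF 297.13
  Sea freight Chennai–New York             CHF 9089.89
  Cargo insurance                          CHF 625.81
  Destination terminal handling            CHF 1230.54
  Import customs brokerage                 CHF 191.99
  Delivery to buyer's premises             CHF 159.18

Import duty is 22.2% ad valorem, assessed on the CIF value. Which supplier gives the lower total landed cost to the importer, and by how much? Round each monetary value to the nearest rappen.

Supplier A (EXW):
CIF value = EXW price + inland to port + export clearance + origin terminal + freight + insurance = 135501.82 + 1146.20 + 355.17 + 297.13 + 9089.89 + 625.81 = 147016.02
Import duty = 147016.02 × 22.2% = 32637.56
Buyer bears (A): 1146.20 + 355.17 + 297.13 + 9089.89 + 625.81 + 1230.54 + 191.99 + 159.18 = 13095.91
Landed cost (A) = invoice 135501.82 + 13095.91 + duty 32637.56 = 181235.29
Supplier B (CFR):
CIF value = CFR price + insurance = 156945.80 + 625.81 = 157571.61
Import duty = 157571.61 × 22.2% = 34980.90
Buyer bears (B): 625.81 + 1230.54 + 191.99 + 159.18 = 2207.52
Landed cost (B) = invoice 156945.80 + 2207.52 + duty 34980.90 = 194134.22
Difference = |181235.29 − 194134.22| = 12898.93

Supplier A is cheaper by CHF 12898.93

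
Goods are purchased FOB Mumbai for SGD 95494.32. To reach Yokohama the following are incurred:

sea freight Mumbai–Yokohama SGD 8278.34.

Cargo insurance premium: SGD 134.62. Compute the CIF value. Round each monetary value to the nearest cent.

CIF = FOB price + freight + insurance
CIF = 95494.32 + 8278.34 + 134.62 = 103907.28

CIF value: SGD 103907.28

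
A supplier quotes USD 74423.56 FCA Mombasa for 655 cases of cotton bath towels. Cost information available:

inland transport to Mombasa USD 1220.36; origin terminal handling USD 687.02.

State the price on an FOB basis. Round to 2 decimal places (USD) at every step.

FOB price: USD 75110.58

Not relevant to the conversion: inland to port — on the seller under both FCA and FOB; already in the FCA price and stays in the FOB price.
From FCA to FOB, the seller additionally bears: origin terminal.
FOB price = 74423.56 + 687.02 = 75110.58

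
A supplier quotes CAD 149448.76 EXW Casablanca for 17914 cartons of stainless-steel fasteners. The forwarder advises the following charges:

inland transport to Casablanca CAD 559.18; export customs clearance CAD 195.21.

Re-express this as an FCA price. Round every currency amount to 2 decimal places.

From EXW to FCA, the seller additionally bears: inland to port, export clearance.
FCA price = 149448.76 + 559.18 + 195.21 = 150203.15

FCA price: CAD 150203.15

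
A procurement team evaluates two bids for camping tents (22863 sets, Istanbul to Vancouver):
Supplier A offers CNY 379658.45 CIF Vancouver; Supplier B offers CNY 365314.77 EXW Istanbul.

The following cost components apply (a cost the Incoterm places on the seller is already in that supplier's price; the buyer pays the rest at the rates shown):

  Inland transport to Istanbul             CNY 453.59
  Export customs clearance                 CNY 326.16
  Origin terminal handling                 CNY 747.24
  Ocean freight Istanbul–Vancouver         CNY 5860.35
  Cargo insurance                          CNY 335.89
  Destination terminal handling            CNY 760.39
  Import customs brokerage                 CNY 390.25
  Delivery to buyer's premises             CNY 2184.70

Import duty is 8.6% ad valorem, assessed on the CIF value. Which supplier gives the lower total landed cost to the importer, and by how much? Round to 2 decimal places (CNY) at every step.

Supplier A (CIF):
The CIF price already equals the CIF value: 379658.45
Import duty = 379658.45 × 8.6% = 32650.63
Buyer bears (A): 760.39 + 390.25 + 2184.70 = 3335.34
Landed cost (A) = invoice 379658.45 + 3335.34 + duty 32650.63 = 415644.42
Supplier B (EXW):
CIF value = EXW price + inland to port + export clearance + origin terminal + freight + insurance = 365314.77 + 453.59 + 326.16 + 747.24 + 5860.35 + 335.89 = 373038.00
Import duty = 373038.00 × 8.6% = 32081.27
Buyer bears (B): 453.59 + 326.16 + 747.24 + 5860.35 + 335.89 + 760.39 + 390.25 + 2184.70 = 11058.57
Landed cost (B) = invoice 365314.77 + 11058.57 + duty 32081.27 = 408454.61
Difference = |415644.42 − 408454.61| = 7189.81

Supplier B is cheaper by CNY 7189.81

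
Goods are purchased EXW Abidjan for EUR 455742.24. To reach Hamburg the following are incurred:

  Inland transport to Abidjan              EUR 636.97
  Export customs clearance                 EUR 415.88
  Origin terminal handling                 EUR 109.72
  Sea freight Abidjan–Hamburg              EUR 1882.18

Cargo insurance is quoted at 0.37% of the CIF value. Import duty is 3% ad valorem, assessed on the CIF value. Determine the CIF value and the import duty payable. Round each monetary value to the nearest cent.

Let C be the CIF value. C = EXW price + pre-shipment costs + freight + 0.37% × C
C − 0.37% × C = 455742.24 + 636.97 + 415.88 + 109.72 + 1882.18
0.9963 × C = 458786.99
C = 458786.99 / 0.9963 = 460490.81
Insurance premium = 0.37% × 460490.81 = 1703.82
Import duty = 460490.81 × 3% = 13814.72

CIF value: EUR 460490.81; import duty: EUR 13814.72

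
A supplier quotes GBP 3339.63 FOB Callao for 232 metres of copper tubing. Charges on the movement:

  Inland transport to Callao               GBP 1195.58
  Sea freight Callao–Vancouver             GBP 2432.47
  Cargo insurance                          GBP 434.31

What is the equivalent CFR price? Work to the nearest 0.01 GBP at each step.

Not relevant to the conversion: inland to port — on the seller under both FOB and CFR; already in the FOB price and stays in the CFR price. insurance — on the buyer under both terms; not part of either seller's price.
From FOB to CFR, the seller additionally bears: freight.
CFR price = 3339.63 + 2432.47 = 5772.10

CFR price: GBP 5772.10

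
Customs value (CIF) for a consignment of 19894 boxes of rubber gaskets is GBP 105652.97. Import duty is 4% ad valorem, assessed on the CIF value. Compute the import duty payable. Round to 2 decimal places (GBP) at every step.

Import duty = 105652.97 × 4% = 4226.12

Import duty: GBP 4226.12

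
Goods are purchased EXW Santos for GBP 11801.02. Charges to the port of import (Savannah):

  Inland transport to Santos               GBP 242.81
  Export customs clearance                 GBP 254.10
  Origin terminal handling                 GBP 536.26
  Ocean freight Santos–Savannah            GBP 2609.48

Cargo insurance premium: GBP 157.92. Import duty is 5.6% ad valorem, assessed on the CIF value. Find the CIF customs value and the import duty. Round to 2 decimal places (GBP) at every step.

CIF = EXW price + pre-shipment costs + freight + insurance
CIF = 11801.02 + 242.81 + 254.10 + 536.26 + 2609.48 + 157.92 = 15601.59
Import duty = 15601.59 × 5.6% = 873.69

CIF value: GBP 15601.59; import duty: GBP 873.69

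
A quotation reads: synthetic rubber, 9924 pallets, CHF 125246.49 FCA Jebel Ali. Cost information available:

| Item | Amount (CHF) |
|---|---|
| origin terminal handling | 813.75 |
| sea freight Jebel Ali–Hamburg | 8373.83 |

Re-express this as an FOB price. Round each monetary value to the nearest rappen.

FOB price: CHF 126060.24

Not relevant to the conversion: freight — on the buyer under both terms; not part of either seller's price.
From FCA to FOB, the seller additionally bears: origin terminal.
FOB price = 125246.49 + 813.75 = 126060.24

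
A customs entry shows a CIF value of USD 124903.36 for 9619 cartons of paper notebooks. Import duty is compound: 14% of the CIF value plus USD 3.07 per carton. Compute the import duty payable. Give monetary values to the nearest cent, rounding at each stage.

Import duty: USD 47016.80

Ad valorem component: 124903.36 × 14% = 17486.47
Specific component: 9619 × 3.07 = 29530.33
Import duty = 17486.47 + 29530.33 = 47016.80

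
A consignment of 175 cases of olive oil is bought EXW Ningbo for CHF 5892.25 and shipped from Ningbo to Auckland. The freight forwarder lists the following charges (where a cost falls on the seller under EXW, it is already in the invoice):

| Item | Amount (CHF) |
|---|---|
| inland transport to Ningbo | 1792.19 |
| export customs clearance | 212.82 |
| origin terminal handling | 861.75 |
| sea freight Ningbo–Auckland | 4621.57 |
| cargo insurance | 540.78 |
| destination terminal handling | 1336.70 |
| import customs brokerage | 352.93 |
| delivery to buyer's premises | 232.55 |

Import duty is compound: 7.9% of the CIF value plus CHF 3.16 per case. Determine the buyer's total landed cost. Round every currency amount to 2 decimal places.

EXW: the seller makes goods available at their premises; the buyer bears all onward costs.
CIF value = EXW price + inland to port + export clearance + origin terminal + freight + insurance = 5892.25 + 1792.19 + 212.82 + 861.75 + 4621.57 + 540.78 = 13921.36
Ad valorem component: 13921.36 × 7.9% = 1099.79
Specific component: 175 × 3.16 = 553.00
Import duty = 1099.79 + 553.00 = 1652.79
Buyer bears: inland to port 1792.19 + export clearance 212.82 + origin terminal 861.75 + freight 4621.57 + insurance 540.78 + destination terminal 1336.70 + brokerage 352.93 + delivery 232.55 + duty 1652.79 = 11604.08
Landed cost = invoice 5892.25 + 11604.08 = 17496.33

Total landed cost: CHF 17496.33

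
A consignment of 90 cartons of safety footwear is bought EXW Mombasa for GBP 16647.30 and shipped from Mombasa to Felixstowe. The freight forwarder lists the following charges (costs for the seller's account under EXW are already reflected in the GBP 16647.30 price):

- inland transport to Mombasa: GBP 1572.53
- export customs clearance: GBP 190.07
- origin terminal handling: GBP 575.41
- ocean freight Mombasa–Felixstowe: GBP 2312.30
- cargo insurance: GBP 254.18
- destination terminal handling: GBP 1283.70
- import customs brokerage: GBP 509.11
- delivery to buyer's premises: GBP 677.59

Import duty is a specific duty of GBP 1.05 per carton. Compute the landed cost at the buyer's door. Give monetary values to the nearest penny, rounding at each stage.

Total landed cost: GBP 24116.69

EXW: the seller makes goods available at their premises; the buyer bears all onward costs.
CIF value = EXW price + inland to port + export clearance + origin terminal + freight + insurance = 16647.30 + 1572.53 + 190.07 + 575.41 + 2312.30 + 254.18 = 21551.79
Import duty = 90 × 1.05 = 94.50
Buyer bears: inland to port 1572.53 + export clearance 190.07 + origin terminal 575.41 + freight 2312.30 + insurance 254.18 + destination terminal 1283.70 + brokerage 509.11 + delivery 677.59 + duty 94.50 = 7469.39
Landed cost = invoice 16647.30 + 7469.39 = 24116.69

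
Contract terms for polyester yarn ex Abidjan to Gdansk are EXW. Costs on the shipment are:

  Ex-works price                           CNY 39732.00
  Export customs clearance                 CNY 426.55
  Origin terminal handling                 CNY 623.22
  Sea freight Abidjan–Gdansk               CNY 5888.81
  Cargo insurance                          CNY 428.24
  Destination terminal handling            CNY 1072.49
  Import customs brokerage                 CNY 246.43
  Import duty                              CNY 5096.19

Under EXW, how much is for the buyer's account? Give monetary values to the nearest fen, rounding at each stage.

EXW: the seller makes goods available at their premises; the buyer bears all onward costs.
Seller's account: goods 39732.00 = 39732.00
Buyer's account: export clearance 426.55 + origin terminal 623.22 + freight 5888.81 + insurance 428.24 + destination terminal 1072.49 + brokerage 246.43 + duty 5096.19 = 13781.93

Buyer's account: CNY 13781.93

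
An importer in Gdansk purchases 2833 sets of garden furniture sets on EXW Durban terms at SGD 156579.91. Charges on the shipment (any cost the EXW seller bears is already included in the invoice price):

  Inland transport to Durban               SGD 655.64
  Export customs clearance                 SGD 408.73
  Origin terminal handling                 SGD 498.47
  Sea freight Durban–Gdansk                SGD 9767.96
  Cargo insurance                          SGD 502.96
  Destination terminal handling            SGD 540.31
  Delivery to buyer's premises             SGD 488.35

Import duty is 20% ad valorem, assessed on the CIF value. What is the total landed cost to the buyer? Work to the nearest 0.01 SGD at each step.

EXW: the seller makes goods available at their premises; the buyer bears all onward costs.
CIF value = EXW price + inland to port + export clearance + origin terminal + freight + insurance = 156579.91 + 655.64 + 408.73 + 498.47 + 9767.96 + 502.96 = 168413.67
Import duty = 168413.67 × 20% = 33682.73
Buyer bears: inland to port 655.64 + export clearance 408.73 + origin terminal 498.47 + freight 9767.96 + insurance 502.96 + destination terminal 540.31 + delivery 488.35 + duty 33682.73 = 46545.15
Landed cost = invoice 156579.91 + 46545.15 = 203125.06

Total landed cost: SGD 203125.06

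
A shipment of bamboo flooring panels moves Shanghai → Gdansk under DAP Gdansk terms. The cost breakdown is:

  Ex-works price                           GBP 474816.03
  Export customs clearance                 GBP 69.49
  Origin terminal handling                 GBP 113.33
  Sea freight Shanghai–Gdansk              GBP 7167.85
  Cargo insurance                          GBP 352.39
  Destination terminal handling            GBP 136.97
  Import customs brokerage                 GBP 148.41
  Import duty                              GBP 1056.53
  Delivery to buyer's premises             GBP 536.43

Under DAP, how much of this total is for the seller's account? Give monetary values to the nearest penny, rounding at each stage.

Seller's account: GBP 483192.49

DAP: the seller bears all costs to the named destination except import duty and clearance.
Seller's account: goods 474816.03 + export clearance 69.49 + origin terminal 113.33 + freight 7167.85 + insurance 352.39 + destination terminal 136.97 + delivery 536.43 = 483192.49
Buyer's account: brokerage 148.41 + duty 1056.53 = 1204.94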